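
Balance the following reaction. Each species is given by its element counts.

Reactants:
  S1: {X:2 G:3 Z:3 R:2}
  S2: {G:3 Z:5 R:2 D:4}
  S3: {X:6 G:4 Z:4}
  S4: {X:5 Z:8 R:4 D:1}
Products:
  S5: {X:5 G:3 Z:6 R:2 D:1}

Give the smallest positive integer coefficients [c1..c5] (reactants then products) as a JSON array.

X: 1·2+1·0+3·6+2·5 = 30 | 6·5 = 30
G: 1·3+1·3+3·4+2·0 = 18 | 6·3 = 18
Z: 1·3+1·5+3·4+2·8 = 36 | 6·6 = 36
R: 1·2+1·2+3·0+2·4 = 12 | 6·2 = 12
D: 1·0+1·4+3·0+2·1 = 6 | 6·1 = 6
gcd(1,1,3,2,6) = 1

Coefficients: [1, 1, 3, 2, 6]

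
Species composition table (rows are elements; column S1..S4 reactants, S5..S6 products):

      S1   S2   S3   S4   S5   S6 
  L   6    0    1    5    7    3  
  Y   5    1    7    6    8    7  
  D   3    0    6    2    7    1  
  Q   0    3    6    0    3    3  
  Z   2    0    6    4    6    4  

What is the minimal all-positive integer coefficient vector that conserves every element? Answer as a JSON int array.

L: 1·6+3·0+2·1+5·5 = 33 | 3·7+4·3 = 33
Y: 1·5+3·1+2·7+5·6 = 52 | 3·8+4·7 = 52
D: 1·3+3·0+2·6+5·2 = 25 | 3·7+4·1 = 25
Q: 1·0+3·3+2·6+5·0 = 21 | 3·3+4·3 = 21
Z: 1·2+3·0+2·6+5·4 = 34 | 3·6+4·4 = 34
gcd(1,3,2,5,3,4) = 1

Coefficients: [1, 3, 2, 5, 3, 4]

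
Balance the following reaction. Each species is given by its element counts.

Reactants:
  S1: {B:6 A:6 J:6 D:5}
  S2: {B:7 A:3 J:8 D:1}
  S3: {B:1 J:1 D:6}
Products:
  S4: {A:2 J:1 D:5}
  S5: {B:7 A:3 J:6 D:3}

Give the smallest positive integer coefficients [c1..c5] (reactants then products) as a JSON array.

B: 4·6+1·7+4·1 = 35 | 6·0+5·7 = 35
A: 4·6+1·3+4·0 = 27 | 6·2+5·3 = 27
J: 4·6+1·8+4·1 = 36 | 6·1+5·6 = 36
D: 4·5+1·1+4·6 = 45 | 6·5+5·3 = 45
gcd(4,1,4,6,5) = 1

Coefficients: [4, 1, 4, 6, 5]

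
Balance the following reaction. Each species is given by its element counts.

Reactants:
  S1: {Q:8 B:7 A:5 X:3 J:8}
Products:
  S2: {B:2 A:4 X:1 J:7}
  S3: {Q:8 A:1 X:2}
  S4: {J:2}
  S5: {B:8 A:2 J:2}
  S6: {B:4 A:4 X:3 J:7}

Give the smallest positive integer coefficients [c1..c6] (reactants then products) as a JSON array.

Coefficients: [6, 3, 6, 6, 4, 1]

Q: 6·8 = 48 | 3·0+6·8+6·0+4·0+1·0 = 48
B: 6·7 = 42 | 3·2+6·0+6·0+4·8+1·4 = 42
A: 6·5 = 30 | 3·4+6·1+6·0+4·2+1·4 = 30
X: 6·3 = 18 | 3·1+6·2+6·0+4·0+1·3 = 18
J: 6·8 = 48 | 3·7+6·0+6·2+4·2+1·7 = 48
gcd(6,3,6,6,4,1) = 1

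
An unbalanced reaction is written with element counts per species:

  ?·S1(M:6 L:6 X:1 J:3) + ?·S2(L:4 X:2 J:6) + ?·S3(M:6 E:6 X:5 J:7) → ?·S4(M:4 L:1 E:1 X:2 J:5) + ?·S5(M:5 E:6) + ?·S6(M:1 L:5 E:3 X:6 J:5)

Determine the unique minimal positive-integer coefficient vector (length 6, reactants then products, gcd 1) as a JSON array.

Coefficients: [2, 1, 4, 6, 2, 2]

M: 2·6+1·0+4·6 = 36 | 6·4+2·5+2·1 = 36
L: 2·6+1·4+4·0 = 16 | 6·1+2·0+2·5 = 16
E: 2·0+1·0+4·6 = 24 | 6·1+2·6+2·3 = 24
X: 2·1+1·2+4·5 = 24 | 6·2+2·0+2·6 = 24
J: 2·3+1·6+4·7 = 40 | 6·5+2·0+2·5 = 40
gcd(2,1,4,6,2,2) = 1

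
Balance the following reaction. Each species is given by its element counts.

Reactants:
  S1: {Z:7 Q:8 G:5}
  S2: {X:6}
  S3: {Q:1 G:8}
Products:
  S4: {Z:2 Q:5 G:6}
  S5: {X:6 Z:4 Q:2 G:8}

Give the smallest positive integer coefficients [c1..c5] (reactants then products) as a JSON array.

Coefficients: [2, 2, 3, 3, 2]

X: 2·0+2·6+3·0 = 12 | 3·0+2·6 = 12
Z: 2·7+2·0+3·0 = 14 | 3·2+2·4 = 14
Q: 2·8+2·0+3·1 = 19 | 3·5+2·2 = 19
G: 2·5+2·0+3·8 = 34 | 3·6+2·8 = 34
gcd(2,2,3,3,2) = 1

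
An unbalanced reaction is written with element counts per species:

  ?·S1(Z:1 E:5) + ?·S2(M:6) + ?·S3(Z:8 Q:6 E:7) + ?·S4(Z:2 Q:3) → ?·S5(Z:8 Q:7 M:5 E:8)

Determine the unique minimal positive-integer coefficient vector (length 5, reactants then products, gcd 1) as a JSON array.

Z: 4·1+5·0+4·8+6·2 = 48 | 6·8 = 48
Q: 4·0+5·0+4·6+6·3 = 42 | 6·7 = 42
M: 4·0+5·6+4·0+6·0 = 30 | 6·5 = 30
E: 4·5+5·0+4·7+6·0 = 48 | 6·8 = 48
gcd(4,5,4,6,6) = 1

Coefficients: [4, 5, 4, 6, 6]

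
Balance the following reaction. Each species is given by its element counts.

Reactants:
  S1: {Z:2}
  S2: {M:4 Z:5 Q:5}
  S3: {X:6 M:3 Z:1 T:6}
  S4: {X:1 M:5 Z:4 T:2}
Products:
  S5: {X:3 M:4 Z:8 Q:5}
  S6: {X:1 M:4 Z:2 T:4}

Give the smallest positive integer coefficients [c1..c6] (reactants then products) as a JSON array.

X: 6·0+5·0+3·6+3·1 = 21 | 5·3+6·1 = 21
M: 6·0+5·4+3·3+3·5 = 44 | 5·4+6·4 = 44
Z: 6·2+5·5+3·1+3·4 = 52 | 5·8+6·2 = 52
T: 6·0+5·0+3·6+3·2 = 24 | 5·0+6·4 = 24
Q: 6·0+5·5+3·0+3·0 = 25 | 5·5+6·0 = 25
gcd(6,5,3,3,5,6) = 1

Coefficients: [6, 5, 3, 3, 5, 6]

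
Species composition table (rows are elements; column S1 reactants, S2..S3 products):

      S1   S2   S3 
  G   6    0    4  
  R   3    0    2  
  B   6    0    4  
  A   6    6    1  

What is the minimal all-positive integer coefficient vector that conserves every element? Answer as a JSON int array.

Coefficients: [4, 3, 6]

G: 4·6 = 24 | 3·0+6·4 = 24
R: 4·3 = 12 | 3·0+6·2 = 12
B: 4·6 = 24 | 3·0+6·4 = 24
A: 4·6 = 24 | 3·6+6·1 = 24
gcd(4,3,6) = 1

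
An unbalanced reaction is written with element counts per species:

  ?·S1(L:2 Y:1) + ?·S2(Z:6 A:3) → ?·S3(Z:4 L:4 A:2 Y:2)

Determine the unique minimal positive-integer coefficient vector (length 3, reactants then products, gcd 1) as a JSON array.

Coefficients: [6, 2, 3]

Z: 6·0+2·6 = 12 | 3·4 = 12
L: 6·2+2·0 = 12 | 3·4 = 12
A: 6·0+2·3 = 6 | 3·2 = 6
Y: 6·1+2·0 = 6 | 3·2 = 6
gcd(6,2,3) = 1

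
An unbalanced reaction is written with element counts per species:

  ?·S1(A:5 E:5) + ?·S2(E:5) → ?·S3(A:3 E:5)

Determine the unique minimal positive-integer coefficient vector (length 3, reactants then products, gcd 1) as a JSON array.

A: 3·5+2·0 = 15 | 5·3 = 15
E: 3·5+2·5 = 25 | 5·5 = 25
gcd(3,2,5) = 1

Coefficients: [3, 2, 5]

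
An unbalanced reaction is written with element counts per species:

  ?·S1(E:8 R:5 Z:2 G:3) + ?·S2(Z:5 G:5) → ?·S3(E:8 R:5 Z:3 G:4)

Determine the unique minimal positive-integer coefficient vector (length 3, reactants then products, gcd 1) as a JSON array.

Coefficients: [5, 1, 5]

E: 5·8+1·0 = 40 | 5·8 = 40
R: 5·5+1·0 = 25 | 5·5 = 25
Z: 5·2+1·5 = 15 | 5·3 = 15
G: 5·3+1·5 = 20 | 5·4 = 20
gcd(5,1,5) = 1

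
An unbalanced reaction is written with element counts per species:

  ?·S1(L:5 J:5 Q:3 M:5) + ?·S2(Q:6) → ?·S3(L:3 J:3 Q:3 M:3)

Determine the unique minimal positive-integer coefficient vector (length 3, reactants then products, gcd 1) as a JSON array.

Coefficients: [3, 1, 5]

L: 3·5+1·0 = 15 | 5·3 = 15
J: 3·5+1·0 = 15 | 5·3 = 15
Q: 3·3+1·6 = 15 | 5·3 = 15
M: 3·5+1·0 = 15 | 5·3 = 15
gcd(3,1,5) = 1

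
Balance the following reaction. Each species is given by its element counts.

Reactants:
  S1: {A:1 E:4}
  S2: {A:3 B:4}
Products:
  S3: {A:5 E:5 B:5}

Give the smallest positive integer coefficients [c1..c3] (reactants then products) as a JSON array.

Coefficients: [5, 5, 4]

A: 5·1+5·3 = 20 | 4·5 = 20
E: 5·4+5·0 = 20 | 4·5 = 20
B: 5·0+5·4 = 20 | 4·5 = 20
gcd(5,5,4) = 1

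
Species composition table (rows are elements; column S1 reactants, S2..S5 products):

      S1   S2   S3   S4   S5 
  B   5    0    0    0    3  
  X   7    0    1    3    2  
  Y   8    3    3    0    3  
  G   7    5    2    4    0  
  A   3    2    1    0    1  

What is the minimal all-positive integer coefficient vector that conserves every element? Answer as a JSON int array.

Coefficients: [3, 1, 2, 3, 5]

B: 3·5 = 15 | 1·0+2·0+3·0+5·3 = 15
X: 3·7 = 21 | 1·0+2·1+3·3+5·2 = 21
Y: 3·8 = 24 | 1·3+2·3+3·0+5·3 = 24
G: 3·7 = 21 | 1·5+2·2+3·4+5·0 = 21
A: 3·3 = 9 | 1·2+2·1+3·0+5·1 = 9
gcd(3,1,2,3,5) = 1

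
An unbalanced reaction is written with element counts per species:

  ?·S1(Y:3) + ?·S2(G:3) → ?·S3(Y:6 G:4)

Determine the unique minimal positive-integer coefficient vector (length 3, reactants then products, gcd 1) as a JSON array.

Y: 6·3+4·0 = 18 | 3·6 = 18
G: 6·0+4·3 = 12 | 3·4 = 12
gcd(6,4,3) = 1

Coefficients: [6, 4, 3]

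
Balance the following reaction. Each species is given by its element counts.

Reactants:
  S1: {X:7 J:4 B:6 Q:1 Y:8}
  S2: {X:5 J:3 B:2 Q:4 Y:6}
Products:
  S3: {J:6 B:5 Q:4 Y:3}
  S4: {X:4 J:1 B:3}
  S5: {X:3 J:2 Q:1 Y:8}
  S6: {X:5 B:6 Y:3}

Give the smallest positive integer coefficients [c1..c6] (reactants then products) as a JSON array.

X: 3·7+1·5 = 26 | 1·0+3·4+3·3+1·5 = 26
J: 3·4+1·3 = 15 | 1·6+3·1+3·2+1·0 = 15
B: 3·6+1·2 = 20 | 1·5+3·3+3·0+1·6 = 20
Q: 3·1+1·4 = 7 | 1·4+3·0+3·1+1·0 = 7
Y: 3·8+1·6 = 30 | 1·3+3·0+3·8+1·3 = 30
gcd(3,1,1,3,3,1) = 1

Coefficients: [3, 1, 1, 3, 3, 1]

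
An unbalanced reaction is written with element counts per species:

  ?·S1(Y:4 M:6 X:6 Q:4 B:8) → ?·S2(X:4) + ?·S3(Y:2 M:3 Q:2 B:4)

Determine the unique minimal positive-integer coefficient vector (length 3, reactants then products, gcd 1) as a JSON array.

Y: 2·4 = 8 | 3·0+4·2 = 8
M: 2·6 = 12 | 3·0+4·3 = 12
X: 2·6 = 12 | 3·4+4·0 = 12
Q: 2·4 = 8 | 3·0+4·2 = 8
B: 2·8 = 16 | 3·0+4·4 = 16
gcd(2,3,4) = 1

Coefficients: [2, 3, 4]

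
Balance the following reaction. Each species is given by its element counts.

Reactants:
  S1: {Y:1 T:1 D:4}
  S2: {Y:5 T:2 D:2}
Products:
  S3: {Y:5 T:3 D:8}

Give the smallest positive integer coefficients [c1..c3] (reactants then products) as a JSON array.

Coefficients: [5, 2, 3]

Y: 5·1+2·5 = 15 | 3·5 = 15
T: 5·1+2·2 = 9 | 3·3 = 9
D: 5·4+2·2 = 24 | 3·8 = 24
gcd(5,2,3) = 1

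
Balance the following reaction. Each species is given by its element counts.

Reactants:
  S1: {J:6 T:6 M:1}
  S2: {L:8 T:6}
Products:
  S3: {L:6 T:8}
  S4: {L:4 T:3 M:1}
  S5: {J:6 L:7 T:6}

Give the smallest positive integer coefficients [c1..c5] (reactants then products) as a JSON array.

J: 2·6+5·0 = 12 | 3·0+2·0+2·6 = 12
L: 2·0+5·8 = 40 | 3·6+2·4+2·7 = 40
T: 2·6+5·6 = 42 | 3·8+2·3+2·6 = 42
M: 2·1+5·0 = 2 | 3·0+2·1+2·0 = 2
gcd(2,5,3,2,2) = 1

Coefficients: [2, 5, 3, 2, 2]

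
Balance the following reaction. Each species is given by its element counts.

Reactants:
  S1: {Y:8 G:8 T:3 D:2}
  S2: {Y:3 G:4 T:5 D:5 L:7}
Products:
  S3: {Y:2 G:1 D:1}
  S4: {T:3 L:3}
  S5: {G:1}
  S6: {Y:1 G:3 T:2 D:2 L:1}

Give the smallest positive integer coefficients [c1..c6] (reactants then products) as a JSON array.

Y: 1·8+1·3 = 11 | 5·2+2·0+4·0+1·1 = 11
G: 1·8+1·4 = 12 | 5·1+2·0+4·1+1·3 = 12
T: 1·3+1·5 = 8 | 5·0+2·3+4·0+1·2 = 8
D: 1·2+1·5 = 7 | 5·1+2·0+4·0+1·2 = 7
L: 1·0+1·7 = 7 | 5·0+2·3+4·0+1·1 = 7
gcd(1,1,5,2,4,1) = 1

Coefficients: [1, 1, 5, 2, 4, 1]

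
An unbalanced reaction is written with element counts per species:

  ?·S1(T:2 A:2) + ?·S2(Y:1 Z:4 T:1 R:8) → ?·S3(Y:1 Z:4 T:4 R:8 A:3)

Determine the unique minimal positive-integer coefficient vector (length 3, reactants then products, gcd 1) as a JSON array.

Coefficients: [3, 2, 2]

Y: 3·0+2·1 = 2 | 2·1 = 2
Z: 3·0+2·4 = 8 | 2·4 = 8
T: 3·2+2·1 = 8 | 2·4 = 8
R: 3·0+2·8 = 16 | 2·8 = 16
A: 3·2+2·0 = 6 | 2·3 = 6
gcd(3,2,2) = 1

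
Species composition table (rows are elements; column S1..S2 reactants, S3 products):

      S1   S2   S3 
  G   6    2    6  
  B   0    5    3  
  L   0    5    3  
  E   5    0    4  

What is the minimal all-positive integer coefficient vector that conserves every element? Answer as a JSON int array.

G: 4·6+3·2 = 30 | 5·6 = 30
B: 4·0+3·5 = 15 | 5·3 = 15
L: 4·0+3·5 = 15 | 5·3 = 15
E: 4·5+3·0 = 20 | 5·4 = 20
gcd(4,3,5) = 1

Coefficients: [4, 3, 5]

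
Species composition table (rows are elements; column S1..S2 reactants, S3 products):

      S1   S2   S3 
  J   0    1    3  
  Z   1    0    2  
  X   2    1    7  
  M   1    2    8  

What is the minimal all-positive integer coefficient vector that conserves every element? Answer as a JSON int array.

Coefficients: [2, 3, 1]

J: 2·0+3·1 = 3 | 1·3 = 3
Z: 2·1+3·0 = 2 | 1·2 = 2
X: 2·2+3·1 = 7 | 1·7 = 7
M: 2·1+3·2 = 8 | 1·8 = 8
gcd(2,3,1) = 1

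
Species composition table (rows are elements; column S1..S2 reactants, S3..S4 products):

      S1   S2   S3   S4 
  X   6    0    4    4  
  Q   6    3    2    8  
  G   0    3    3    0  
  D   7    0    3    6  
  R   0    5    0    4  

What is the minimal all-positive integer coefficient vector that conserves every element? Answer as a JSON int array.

X: 6·6+4·0 = 36 | 4·4+5·4 = 36
Q: 6·6+4·3 = 48 | 4·2+5·8 = 48
G: 6·0+4·3 = 12 | 4·3+5·0 = 12
D: 6·7+4·0 = 42 | 4·3+5·6 = 42
R: 6·0+4·5 = 20 | 4·0+5·4 = 20
gcd(6,4,4,5) = 1

Coefficients: [6, 4, 4, 5]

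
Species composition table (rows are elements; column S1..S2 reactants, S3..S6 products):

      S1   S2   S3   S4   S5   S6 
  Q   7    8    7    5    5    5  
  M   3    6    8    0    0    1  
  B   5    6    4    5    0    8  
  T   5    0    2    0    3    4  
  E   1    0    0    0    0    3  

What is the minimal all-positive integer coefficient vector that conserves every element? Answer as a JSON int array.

Coefficients: [3, 4, 4, 3, 1, 1]

Q: 3·7+4·8 = 53 | 4·7+3·5+1·5+1·5 = 53
M: 3·3+4·6 = 33 | 4·8+3·0+1·0+1·1 = 33
B: 3·5+4·6 = 39 | 4·4+3·5+1·0+1·8 = 39
T: 3·5+4·0 = 15 | 4·2+3·0+1·3+1·4 = 15
E: 3·1+4·0 = 3 | 4·0+3·0+1·0+1·3 = 3
gcd(3,4,4,3,1,1) = 1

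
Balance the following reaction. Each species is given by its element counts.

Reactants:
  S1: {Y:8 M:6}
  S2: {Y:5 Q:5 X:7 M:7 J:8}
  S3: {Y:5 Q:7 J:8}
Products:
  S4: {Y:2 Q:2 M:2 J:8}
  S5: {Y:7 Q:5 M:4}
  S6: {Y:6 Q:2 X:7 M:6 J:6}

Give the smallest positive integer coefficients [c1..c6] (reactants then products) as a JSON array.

Y: 4·8+4·5+3·5 = 67 | 4·2+5·7+4·6 = 67
Q: 4·0+4·5+3·7 = 41 | 4·2+5·5+4·2 = 41
X: 4·0+4·7+3·0 = 28 | 4·0+5·0+4·7 = 28
M: 4·6+4·7+3·0 = 52 | 4·2+5·4+4·6 = 52
J: 4·0+4·8+3·8 = 56 | 4·8+5·0+4·6 = 56
gcd(4,4,3,4,5,4) = 1

Coefficients: [4, 4, 3, 4, 5, 4]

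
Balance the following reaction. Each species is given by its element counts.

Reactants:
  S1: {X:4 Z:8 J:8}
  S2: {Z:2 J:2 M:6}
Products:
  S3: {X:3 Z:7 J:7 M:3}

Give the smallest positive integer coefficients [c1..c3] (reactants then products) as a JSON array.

Coefficients: [3, 2, 4]

X: 3·4+2·0 = 12 | 4·3 = 12
Z: 3·8+2·2 = 28 | 4·7 = 28
J: 3·8+2·2 = 28 | 4·7 = 28
M: 3·0+2·6 = 12 | 4·3 = 12
gcd(3,2,4) = 1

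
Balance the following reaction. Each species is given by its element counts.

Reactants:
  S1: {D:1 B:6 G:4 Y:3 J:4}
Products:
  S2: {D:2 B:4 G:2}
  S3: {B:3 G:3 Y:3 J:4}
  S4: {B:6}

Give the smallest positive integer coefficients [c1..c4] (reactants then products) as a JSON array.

Coefficients: [6, 3, 6, 1]

D: 6·1 = 6 | 3·2+6·0+1·0 = 6
B: 6·6 = 36 | 3·4+6·3+1·6 = 36
G: 6·4 = 24 | 3·2+6·3+1·0 = 24
Y: 6·3 = 18 | 3·0+6·3+1·0 = 18
J: 6·4 = 24 | 3·0+6·4+1·0 = 24
gcd(6,3,6,1) = 1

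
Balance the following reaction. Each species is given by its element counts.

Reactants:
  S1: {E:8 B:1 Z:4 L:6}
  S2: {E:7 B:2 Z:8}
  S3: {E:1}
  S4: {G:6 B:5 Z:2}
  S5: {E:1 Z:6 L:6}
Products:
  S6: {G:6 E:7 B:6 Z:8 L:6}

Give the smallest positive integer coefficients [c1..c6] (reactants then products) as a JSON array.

G: 4·0+1·0+1·0+6·6+2·0 = 36 | 6·6 = 36
E: 4·8+1·7+1·1+6·0+2·1 = 42 | 6·7 = 42
B: 4·1+1·2+1·0+6·5+2·0 = 36 | 6·6 = 36
Z: 4·4+1·8+1·0+6·2+2·6 = 48 | 6·8 = 48
L: 4·6+1·0+1·0+6·0+2·6 = 36 | 6·6 = 36
gcd(4,1,1,6,2,6) = 1

Coefficients: [4, 1, 1, 6, 2, 6]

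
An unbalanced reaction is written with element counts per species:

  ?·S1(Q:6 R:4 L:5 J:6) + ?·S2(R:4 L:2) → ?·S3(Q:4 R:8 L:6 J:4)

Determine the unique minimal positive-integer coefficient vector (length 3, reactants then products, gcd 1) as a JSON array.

Coefficients: [2, 4, 3]

Q: 2·6+4·0 = 12 | 3·4 = 12
R: 2·4+4·4 = 24 | 3·8 = 24
L: 2·5+4·2 = 18 | 3·6 = 18
J: 2·6+4·0 = 12 | 3·4 = 12
gcd(2,4,3) = 1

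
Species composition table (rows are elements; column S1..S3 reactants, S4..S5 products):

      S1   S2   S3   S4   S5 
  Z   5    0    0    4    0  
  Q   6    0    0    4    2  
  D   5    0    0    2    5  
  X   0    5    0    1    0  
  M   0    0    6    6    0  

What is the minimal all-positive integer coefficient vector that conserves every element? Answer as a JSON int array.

Z: 4·5+1·0+5·0 = 20 | 5·4+2·0 = 20
Q: 4·6+1·0+5·0 = 24 | 5·4+2·2 = 24
D: 4·5+1·0+5·0 = 20 | 5·2+2·5 = 20
X: 4·0+1·5+5·0 = 5 | 5·1+2·0 = 5
M: 4·0+1·0+5·6 = 30 | 5·6+2·0 = 30
gcd(4,1,5,5,2) = 1

Coefficients: [4, 1, 5, 5, 2]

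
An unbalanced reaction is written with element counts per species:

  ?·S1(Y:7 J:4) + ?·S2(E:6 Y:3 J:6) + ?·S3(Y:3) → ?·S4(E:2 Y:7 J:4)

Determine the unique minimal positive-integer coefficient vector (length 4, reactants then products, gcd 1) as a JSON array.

E: 3·0+2·6+5·0 = 12 | 6·2 = 12
Y: 3·7+2·3+5·3 = 42 | 6·7 = 42
J: 3·4+2·6+5·0 = 24 | 6·4 = 24
gcd(3,2,5,6) = 1

Coefficients: [3, 2, 5, 6]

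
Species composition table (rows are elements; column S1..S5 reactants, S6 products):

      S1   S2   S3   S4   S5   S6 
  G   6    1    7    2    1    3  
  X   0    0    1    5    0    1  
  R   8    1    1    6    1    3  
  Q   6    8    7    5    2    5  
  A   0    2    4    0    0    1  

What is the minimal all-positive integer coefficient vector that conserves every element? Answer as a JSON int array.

Coefficients: [1, 1, 1, 1, 2, 6]

G: 1·6+1·1+1·7+1·2+2·1 = 18 | 6·3 = 18
X: 1·0+1·0+1·1+1·5+2·0 = 6 | 6·1 = 6
R: 1·8+1·1+1·1+1·6+2·1 = 18 | 6·3 = 18
Q: 1·6+1·8+1·7+1·5+2·2 = 30 | 6·5 = 30
A: 1·0+1·2+1·4+1·0+2·0 = 6 | 6·1 = 6
gcd(1,1,1,1,2,6) = 1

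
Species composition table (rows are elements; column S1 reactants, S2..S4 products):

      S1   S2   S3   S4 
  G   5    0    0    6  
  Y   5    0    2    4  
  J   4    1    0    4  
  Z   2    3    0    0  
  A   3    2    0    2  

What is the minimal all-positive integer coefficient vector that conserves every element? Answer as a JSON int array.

G: 6·5 = 30 | 4·0+5·0+5·6 = 30
Y: 6·5 = 30 | 4·0+5·2+5·4 = 30
J: 6·4 = 24 | 4·1+5·0+5·4 = 24
Z: 6·2 = 12 | 4·3+5·0+5·0 = 12
A: 6·3 = 18 | 4·2+5·0+5·2 = 18
gcd(6,4,5,5) = 1

Coefficients: [6, 4, 5, 5]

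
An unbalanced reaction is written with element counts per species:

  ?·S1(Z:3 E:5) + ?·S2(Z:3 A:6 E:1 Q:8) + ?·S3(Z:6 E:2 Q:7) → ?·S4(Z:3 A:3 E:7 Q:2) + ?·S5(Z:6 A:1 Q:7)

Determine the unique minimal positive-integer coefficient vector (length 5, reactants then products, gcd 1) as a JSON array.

Coefficients: [6, 3, 1, 5, 3]

Z: 6·3+3·3+1·6 = 33 | 5·3+3·6 = 33
A: 6·0+3·6+1·0 = 18 | 5·3+3·1 = 18
E: 6·5+3·1+1·2 = 35 | 5·7+3·0 = 35
Q: 6·0+3·8+1·7 = 31 | 5·2+3·7 = 31
gcd(6,3,1,5,3) = 1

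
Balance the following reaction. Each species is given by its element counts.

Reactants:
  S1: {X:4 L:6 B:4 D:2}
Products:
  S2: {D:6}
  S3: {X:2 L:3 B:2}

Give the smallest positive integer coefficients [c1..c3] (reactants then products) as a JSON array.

Coefficients: [3, 1, 6]

X: 3·4 = 12 | 1·0+6·2 = 12
L: 3·6 = 18 | 1·0+6·3 = 18
B: 3·4 = 12 | 1·0+6·2 = 12
D: 3·2 = 6 | 1·6+6·0 = 6
gcd(3,1,6) = 1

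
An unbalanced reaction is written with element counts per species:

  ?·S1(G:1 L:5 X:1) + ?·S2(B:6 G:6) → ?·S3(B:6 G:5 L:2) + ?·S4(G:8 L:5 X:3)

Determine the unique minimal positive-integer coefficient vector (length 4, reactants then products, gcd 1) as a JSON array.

B: 3·0+5·6 = 30 | 5·6+1·0 = 30
G: 3·1+5·6 = 33 | 5·5+1·8 = 33
L: 3·5+5·0 = 15 | 5·2+1·5 = 15
X: 3·1+5·0 = 3 | 5·0+1·3 = 3
gcd(3,5,5,1) = 1

Coefficients: [3, 5, 5, 1]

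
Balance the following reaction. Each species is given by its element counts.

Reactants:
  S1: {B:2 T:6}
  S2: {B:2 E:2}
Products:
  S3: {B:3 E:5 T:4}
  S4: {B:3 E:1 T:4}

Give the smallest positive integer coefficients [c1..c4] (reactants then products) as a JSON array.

Coefficients: [4, 5, 1, 5]

B: 4·2+5·2 = 18 | 1·3+5·3 = 18
E: 4·0+5·2 = 10 | 1·5+5·1 = 10
T: 4·6+5·0 = 24 | 1·4+5·4 = 24
gcd(4,5,1,5) = 1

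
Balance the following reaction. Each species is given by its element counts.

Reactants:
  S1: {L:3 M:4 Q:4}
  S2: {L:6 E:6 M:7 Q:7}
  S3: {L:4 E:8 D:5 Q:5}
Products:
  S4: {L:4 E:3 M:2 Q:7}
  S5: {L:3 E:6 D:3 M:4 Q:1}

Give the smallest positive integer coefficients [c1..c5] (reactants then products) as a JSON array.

Coefficients: [1, 4, 3, 6, 5]

L: 1·3+4·6+3·4 = 39 | 6·4+5·3 = 39
E: 1·0+4·6+3·8 = 48 | 6·3+5·6 = 48
D: 1·0+4·0+3·5 = 15 | 6·0+5·3 = 15
M: 1·4+4·7+3·0 = 32 | 6·2+5·4 = 32
Q: 1·4+4·7+3·5 = 47 | 6·7+5·1 = 47
gcd(1,4,3,6,5) = 1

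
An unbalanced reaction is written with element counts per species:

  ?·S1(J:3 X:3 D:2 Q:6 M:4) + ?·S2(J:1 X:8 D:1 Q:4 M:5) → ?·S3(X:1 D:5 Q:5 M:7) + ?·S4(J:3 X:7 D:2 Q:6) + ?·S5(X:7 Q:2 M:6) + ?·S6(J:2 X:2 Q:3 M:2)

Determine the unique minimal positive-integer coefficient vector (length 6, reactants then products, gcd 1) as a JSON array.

Coefficients: [5, 6, 2, 3, 4, 6]

J: 5·3+6·1 = 21 | 2·0+3·3+4·0+6·2 = 21
X: 5·3+6·8 = 63 | 2·1+3·7+4·7+6·2 = 63
D: 5·2+6·1 = 16 | 2·5+3·2+4·0+6·0 = 16
Q: 5·6+6·4 = 54 | 2·5+3·6+4·2+6·3 = 54
M: 5·4+6·5 = 50 | 2·7+3·0+4·6+6·2 = 50
gcd(5,6,2,3,4,6) = 1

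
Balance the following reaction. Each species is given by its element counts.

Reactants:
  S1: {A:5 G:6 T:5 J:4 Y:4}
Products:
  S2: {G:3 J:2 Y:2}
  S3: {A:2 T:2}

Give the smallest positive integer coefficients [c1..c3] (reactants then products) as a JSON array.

A: 2·5 = 10 | 4·0+5·2 = 10
G: 2·6 = 12 | 4·3+5·0 = 12
T: 2·5 = 10 | 4·0+5·2 = 10
J: 2·4 = 8 | 4·2+5·0 = 8
Y: 2·4 = 8 | 4·2+5·0 = 8
gcd(2,4,5) = 1

Coefficients: [2, 4, 5]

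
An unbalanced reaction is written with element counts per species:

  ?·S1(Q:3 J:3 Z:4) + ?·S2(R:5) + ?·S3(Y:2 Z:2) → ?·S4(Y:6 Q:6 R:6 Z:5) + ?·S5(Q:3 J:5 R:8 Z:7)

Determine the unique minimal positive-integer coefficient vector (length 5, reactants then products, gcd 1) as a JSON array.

Coefficients: [5, 6, 3, 1, 3]

Y: 5·0+6·0+3·2 = 6 | 1·6+3·0 = 6
Q: 5·3+6·0+3·0 = 15 | 1·6+3·3 = 15
J: 5·3+6·0+3·0 = 15 | 1·0+3·5 = 15
R: 5·0+6·5+3·0 = 30 | 1·6+3·8 = 30
Z: 5·4+6·0+3·2 = 26 | 1·5+3·7 = 26
gcd(5,6,3,1,3) = 1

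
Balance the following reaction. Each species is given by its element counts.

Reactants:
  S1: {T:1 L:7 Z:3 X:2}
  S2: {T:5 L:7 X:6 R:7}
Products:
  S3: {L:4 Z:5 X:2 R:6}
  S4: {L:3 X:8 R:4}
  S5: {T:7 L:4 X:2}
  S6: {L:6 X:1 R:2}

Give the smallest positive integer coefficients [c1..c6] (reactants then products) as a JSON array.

Coefficients: [5, 6, 3, 3, 5, 6]

T: 5·1+6·5 = 35 | 3·0+3·0+5·7+6·0 = 35
L: 5·7+6·7 = 77 | 3·4+3·3+5·4+6·6 = 77
Z: 5·3+6·0 = 15 | 3·5+3·0+5·0+6·0 = 15
X: 5·2+6·6 = 46 | 3·2+3·8+5·2+6·1 = 46
R: 5·0+6·7 = 42 | 3·6+3·4+5·0+6·2 = 42
gcd(5,6,3,3,5,6) = 1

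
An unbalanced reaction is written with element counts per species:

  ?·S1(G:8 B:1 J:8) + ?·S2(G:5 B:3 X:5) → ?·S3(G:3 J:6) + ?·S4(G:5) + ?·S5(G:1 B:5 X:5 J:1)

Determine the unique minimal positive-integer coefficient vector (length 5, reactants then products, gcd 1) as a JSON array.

Coefficients: [4, 2, 5, 5, 2]

G: 4·8+2·5 = 42 | 5·3+5·5+2·1 = 42
B: 4·1+2·3 = 10 | 5·0+5·0+2·5 = 10
X: 4·0+2·5 = 10 | 5·0+5·0+2·5 = 10
J: 4·8+2·0 = 32 | 5·6+5·0+2·1 = 32
gcd(4,2,5,5,2) = 1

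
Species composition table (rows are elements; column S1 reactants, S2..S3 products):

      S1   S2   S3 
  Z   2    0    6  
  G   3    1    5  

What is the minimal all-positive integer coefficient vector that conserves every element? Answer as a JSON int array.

Coefficients: [3, 4, 1]

Z: 3·2 = 6 | 4·0+1·6 = 6
G: 3·3 = 9 | 4·1+1·5 = 9
gcd(3,4,1) = 1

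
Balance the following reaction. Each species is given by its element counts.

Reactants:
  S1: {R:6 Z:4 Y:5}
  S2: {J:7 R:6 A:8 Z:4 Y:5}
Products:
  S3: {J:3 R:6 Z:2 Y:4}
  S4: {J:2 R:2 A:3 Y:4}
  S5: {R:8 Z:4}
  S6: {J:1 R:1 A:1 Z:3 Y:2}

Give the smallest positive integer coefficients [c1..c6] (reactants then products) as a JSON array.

Coefficients: [5, 3, 1, 6, 3, 6]

J: 5·0+3·7 = 21 | 1·3+6·2+3·0+6·1 = 21
R: 5·6+3·6 = 48 | 1·6+6·2+3·8+6·1 = 48
A: 5·0+3·8 = 24 | 1·0+6·3+3·0+6·1 = 24
Z: 5·4+3·4 = 32 | 1·2+6·0+3·4+6·3 = 32
Y: 5·5+3·5 = 40 | 1·4+6·4+3·0+6·2 = 40
gcd(5,3,1,6,3,6) = 1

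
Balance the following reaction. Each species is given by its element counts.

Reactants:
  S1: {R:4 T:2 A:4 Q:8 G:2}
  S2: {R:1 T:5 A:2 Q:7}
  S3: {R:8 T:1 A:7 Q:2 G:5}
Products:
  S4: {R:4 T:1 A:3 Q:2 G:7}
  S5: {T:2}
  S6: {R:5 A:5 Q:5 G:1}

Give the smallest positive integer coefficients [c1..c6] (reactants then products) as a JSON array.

Coefficients: [2, 1, 3, 2, 5, 5]

R: 2·4+1·1+3·8 = 33 | 2·4+5·0+5·5 = 33
T: 2·2+1·5+3·1 = 12 | 2·1+5·2+5·0 = 12
A: 2·4+1·2+3·7 = 31 | 2·3+5·0+5·5 = 31
Q: 2·8+1·7+3·2 = 29 | 2·2+5·0+5·5 = 29
G: 2·2+1·0+3·5 = 19 | 2·7+5·0+5·1 = 19
gcd(2,1,3,2,5,5) = 1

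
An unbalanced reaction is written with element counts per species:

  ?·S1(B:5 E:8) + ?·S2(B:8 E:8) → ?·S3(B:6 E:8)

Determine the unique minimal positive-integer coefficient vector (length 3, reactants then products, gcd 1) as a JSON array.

B: 2·5+1·8 = 18 | 3·6 = 18
E: 2·8+1·8 = 24 | 3·8 = 24
gcd(2,1,3) = 1

Coefficients: [2, 1, 3]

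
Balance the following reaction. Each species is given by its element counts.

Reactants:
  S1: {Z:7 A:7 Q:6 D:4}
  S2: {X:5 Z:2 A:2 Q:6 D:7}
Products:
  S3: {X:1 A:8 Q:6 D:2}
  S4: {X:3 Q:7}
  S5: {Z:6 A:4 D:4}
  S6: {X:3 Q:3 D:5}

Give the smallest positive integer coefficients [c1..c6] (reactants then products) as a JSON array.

X: 2·0+5·5 = 25 | 1·1+3·3+4·0+5·3 = 25
Z: 2·7+5·2 = 24 | 1·0+3·0+4·6+5·0 = 24
A: 2·7+5·2 = 24 | 1·8+3·0+4·4+5·0 = 24
Q: 2·6+5·6 = 42 | 1·6+3·7+4·0+5·3 = 42
D: 2·4+5·7 = 43 | 1·2+3·0+4·4+5·5 = 43
gcd(2,5,1,3,4,5) = 1

Coefficients: [2, 5, 1, 3, 4, 5]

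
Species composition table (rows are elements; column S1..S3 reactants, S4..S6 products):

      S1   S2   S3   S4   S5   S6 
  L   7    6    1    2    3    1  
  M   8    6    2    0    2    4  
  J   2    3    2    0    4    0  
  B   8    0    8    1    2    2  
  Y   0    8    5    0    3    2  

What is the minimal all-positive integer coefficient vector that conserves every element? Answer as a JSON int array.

L: 2·7+2·6+1·1 = 27 | 6·2+3·3+6·1 = 27
M: 2·8+2·6+1·2 = 30 | 6·0+3·2+6·4 = 30
J: 2·2+2·3+1·2 = 12 | 6·0+3·4+6·0 = 12
B: 2·8+2·0+1·8 = 24 | 6·1+3·2+6·2 = 24
Y: 2·0+2·8+1·5 = 21 | 6·0+3·3+6·2 = 21
gcd(2,2,1,6,3,6) = 1

Coefficients: [2, 2, 1, 6, 3, 6]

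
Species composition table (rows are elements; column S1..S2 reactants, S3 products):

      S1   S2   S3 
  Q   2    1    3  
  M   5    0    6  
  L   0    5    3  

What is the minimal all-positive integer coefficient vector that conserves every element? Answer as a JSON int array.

Coefficients: [6, 3, 5]

Q: 6·2+3·1 = 15 | 5·3 = 15
M: 6·5+3·0 = 30 | 5·6 = 30
L: 6·0+3·5 = 15 | 5·3 = 15
gcd(6,3,5) = 1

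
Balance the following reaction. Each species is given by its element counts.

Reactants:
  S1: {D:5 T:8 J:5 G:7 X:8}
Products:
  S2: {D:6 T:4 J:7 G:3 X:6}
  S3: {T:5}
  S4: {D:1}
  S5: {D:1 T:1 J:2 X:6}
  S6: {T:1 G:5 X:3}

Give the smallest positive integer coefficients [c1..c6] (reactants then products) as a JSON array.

Coefficients: [6, 4, 5, 5, 1, 6]

D: 6·5 = 30 | 4·6+5·0+5·1+1·1+6·0 = 30
T: 6·8 = 48 | 4·4+5·5+5·0+1·1+6·1 = 48
J: 6·5 = 30 | 4·7+5·0+5·0+1·2+6·0 = 30
G: 6·7 = 42 | 4·3+5·0+5·0+1·0+6·5 = 42
X: 6·8 = 48 | 4·6+5·0+5·0+1·6+6·3 = 48
gcd(6,4,5,5,1,6) = 1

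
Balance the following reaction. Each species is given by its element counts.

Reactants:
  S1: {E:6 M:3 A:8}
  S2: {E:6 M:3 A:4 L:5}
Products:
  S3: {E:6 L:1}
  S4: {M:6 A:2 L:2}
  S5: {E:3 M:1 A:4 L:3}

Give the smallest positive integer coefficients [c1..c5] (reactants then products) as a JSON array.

Coefficients: [1, 5, 3, 2, 6]

E: 1·6+5·6 = 36 | 3·6+2·0+6·3 = 36
M: 1·3+5·3 = 18 | 3·0+2·6+6·1 = 18
A: 1·8+5·4 = 28 | 3·0+2·2+6·4 = 28
L: 1·0+5·5 = 25 | 3·1+2·2+6·3 = 25
gcd(1,5,3,2,6) = 1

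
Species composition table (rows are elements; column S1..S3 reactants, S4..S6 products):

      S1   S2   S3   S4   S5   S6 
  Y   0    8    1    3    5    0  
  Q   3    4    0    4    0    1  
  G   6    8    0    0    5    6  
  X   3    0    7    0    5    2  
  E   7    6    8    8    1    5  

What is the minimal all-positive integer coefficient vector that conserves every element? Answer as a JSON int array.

Y: 3·0+4·8+3·1 = 35 | 5·3+4·5+5·0 = 35
Q: 3·3+4·4+3·0 = 25 | 5·4+4·0+5·1 = 25
G: 3·6+4·8+3·0 = 50 | 5·0+4·5+5·6 = 50
X: 3·3+4·0+3·7 = 30 | 5·0+4·5+5·2 = 30
E: 3·7+4·6+3·8 = 69 | 5·8+4·1+5·5 = 69
gcd(3,4,3,5,4,5) = 1

Coefficients: [3, 4, 3, 5, 4, 5]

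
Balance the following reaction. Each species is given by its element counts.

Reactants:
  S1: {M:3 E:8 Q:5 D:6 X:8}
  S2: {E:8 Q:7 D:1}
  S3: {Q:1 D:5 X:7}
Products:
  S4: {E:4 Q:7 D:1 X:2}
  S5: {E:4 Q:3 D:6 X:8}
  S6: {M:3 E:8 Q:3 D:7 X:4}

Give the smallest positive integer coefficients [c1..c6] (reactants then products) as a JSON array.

M: 1·3+4·0+6·0 = 3 | 3·0+5·0+1·3 = 3
E: 1·8+4·8+6·0 = 40 | 3·4+5·4+1·8 = 40
Q: 1·5+4·7+6·1 = 39 | 3·7+5·3+1·3 = 39
D: 1·6+4·1+6·5 = 40 | 3·1+5·6+1·7 = 40
X: 1·8+4·0+6·7 = 50 | 3·2+5·8+1·4 = 50
gcd(1,4,6,3,5,1) = 1

Coefficients: [1, 4, 6, 3, 5, 1]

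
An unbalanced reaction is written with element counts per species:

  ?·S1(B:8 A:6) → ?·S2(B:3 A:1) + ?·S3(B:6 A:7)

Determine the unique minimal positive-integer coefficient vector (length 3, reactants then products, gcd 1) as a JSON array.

Coefficients: [3, 4, 2]

B: 3·8 = 24 | 4·3+2·6 = 24
A: 3·6 = 18 | 4·1+2·7 = 18
gcd(3,4,2) = 1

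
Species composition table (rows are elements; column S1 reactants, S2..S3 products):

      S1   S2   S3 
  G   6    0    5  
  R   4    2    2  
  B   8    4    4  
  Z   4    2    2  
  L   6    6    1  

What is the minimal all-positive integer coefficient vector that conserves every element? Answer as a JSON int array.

G: 5·6 = 30 | 4·0+6·5 = 30
R: 5·4 = 20 | 4·2+6·2 = 20
B: 5·8 = 40 | 4·4+6·4 = 40
Z: 5·4 = 20 | 4·2+6·2 = 20
L: 5·6 = 30 | 4·6+6·1 = 30
gcd(5,4,6) = 1

Coefficients: [5, 4, 6]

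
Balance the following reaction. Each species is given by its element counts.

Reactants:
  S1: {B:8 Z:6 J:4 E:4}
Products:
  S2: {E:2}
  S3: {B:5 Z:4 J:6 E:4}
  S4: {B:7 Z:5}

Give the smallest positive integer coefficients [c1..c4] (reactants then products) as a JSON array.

B: 3·8 = 24 | 2·0+2·5+2·7 = 24
Z: 3·6 = 18 | 2·0+2·4+2·5 = 18
J: 3·4 = 12 | 2·0+2·6+2·0 = 12
E: 3·4 = 12 | 2·2+2·4+2·0 = 12
gcd(3,2,2,2) = 1

Coefficients: [3, 2, 2, 2]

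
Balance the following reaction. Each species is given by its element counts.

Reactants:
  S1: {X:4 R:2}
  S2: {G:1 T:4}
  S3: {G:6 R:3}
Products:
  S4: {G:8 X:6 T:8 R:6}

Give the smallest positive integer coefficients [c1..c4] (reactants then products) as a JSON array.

G: 3·0+4·1+2·6 = 16 | 2·8 = 16
X: 3·4+4·0+2·0 = 12 | 2·6 = 12
T: 3·0+4·4+2·0 = 16 | 2·8 = 16
R: 3·2+4·0+2·3 = 12 | 2·6 = 12
gcd(3,4,2,2) = 1

Coefficients: [3, 4, 2, 2]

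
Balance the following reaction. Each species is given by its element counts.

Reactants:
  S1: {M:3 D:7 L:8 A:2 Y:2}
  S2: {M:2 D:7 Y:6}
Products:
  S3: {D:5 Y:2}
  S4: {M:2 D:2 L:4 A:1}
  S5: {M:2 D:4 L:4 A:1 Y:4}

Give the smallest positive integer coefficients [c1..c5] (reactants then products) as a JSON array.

Coefficients: [4, 2, 4, 5, 3]

M: 4·3+2·2 = 16 | 4·0+5·2+3·2 = 16
D: 4·7+2·7 = 42 | 4·5+5·2+3·4 = 42
L: 4·8+2·0 = 32 | 4·0+5·4+3·4 = 32
A: 4·2+2·0 = 8 | 4·0+5·1+3·1 = 8
Y: 4·2+2·6 = 20 | 4·2+5·0+3·4 = 20
gcd(4,2,4,5,3) = 1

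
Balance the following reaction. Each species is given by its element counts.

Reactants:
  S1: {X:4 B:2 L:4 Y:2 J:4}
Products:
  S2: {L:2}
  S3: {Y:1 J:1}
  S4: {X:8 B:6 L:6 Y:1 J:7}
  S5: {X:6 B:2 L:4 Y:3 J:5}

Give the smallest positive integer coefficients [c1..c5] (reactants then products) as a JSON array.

X: 5·4 = 20 | 3·0+3·0+1·8+2·6 = 20
B: 5·2 = 10 | 3·0+3·0+1·6+2·2 = 10
L: 5·4 = 20 | 3·2+3·0+1·6+2·4 = 20
Y: 5·2 = 10 | 3·0+3·1+1·1+2·3 = 10
J: 5·4 = 20 | 3·0+3·1+1·7+2·5 = 20
gcd(5,3,3,1,2) = 1

Coefficients: [5, 3, 3, 1, 2]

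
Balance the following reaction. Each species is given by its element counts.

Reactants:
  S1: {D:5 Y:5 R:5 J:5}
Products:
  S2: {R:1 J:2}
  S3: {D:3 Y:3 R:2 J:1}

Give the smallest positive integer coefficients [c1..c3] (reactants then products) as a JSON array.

Coefficients: [3, 5, 5]

D: 3·5 = 15 | 5·0+5·3 = 15
Y: 3·5 = 15 | 5·0+5·3 = 15
R: 3·5 = 15 | 5·1+5·2 = 15
J: 3·5 = 15 | 5·2+5·1 = 15
gcd(3,5,5) = 1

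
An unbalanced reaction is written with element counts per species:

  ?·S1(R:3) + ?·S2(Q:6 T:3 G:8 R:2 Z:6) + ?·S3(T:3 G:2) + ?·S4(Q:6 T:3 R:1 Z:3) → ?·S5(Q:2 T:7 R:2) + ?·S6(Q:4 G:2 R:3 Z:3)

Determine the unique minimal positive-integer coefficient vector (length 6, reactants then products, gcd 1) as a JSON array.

Coefficients: [6, 1, 2, 4, 3, 6]

Q: 6·0+1·6+2·0+4·6 = 30 | 3·2+6·4 = 30
T: 6·0+1·3+2·3+4·3 = 21 | 3·7+6·0 = 21
G: 6·0+1·8+2·2+4·0 = 12 | 3·0+6·2 = 12
R: 6·3+1·2+2·0+4·1 = 24 | 3·2+6·3 = 24
Z: 6·0+1·6+2·0+4·3 = 18 | 3·0+6·3 = 18
gcd(6,1,2,4,3,6) = 1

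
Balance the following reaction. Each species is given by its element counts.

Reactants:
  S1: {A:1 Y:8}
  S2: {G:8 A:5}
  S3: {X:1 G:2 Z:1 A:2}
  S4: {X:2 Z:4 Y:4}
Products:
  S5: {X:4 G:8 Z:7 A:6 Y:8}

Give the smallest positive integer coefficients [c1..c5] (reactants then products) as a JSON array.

Coefficients: [1, 3, 4, 6, 4]

X: 1·0+3·0+4·1+6·2 = 16 | 4·4 = 16
G: 1·0+3·8+4·2+6·0 = 32 | 4·8 = 32
Z: 1·0+3·0+4·1+6·4 = 28 | 4·7 = 28
A: 1·1+3·5+4·2+6·0 = 24 | 4·6 = 24
Y: 1·8+3·0+4·0+6·4 = 32 | 4·8 = 32
gcd(1,3,4,6,4) = 1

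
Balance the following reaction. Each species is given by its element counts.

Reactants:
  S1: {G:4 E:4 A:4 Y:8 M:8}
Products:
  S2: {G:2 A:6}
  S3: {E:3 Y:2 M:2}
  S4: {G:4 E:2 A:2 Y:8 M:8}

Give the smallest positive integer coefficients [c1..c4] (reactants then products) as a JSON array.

G: 5·4 = 20 | 2·2+4·0+4·4 = 20
E: 5·4 = 20 | 2·0+4·3+4·2 = 20
A: 5·4 = 20 | 2·6+4·0+4·2 = 20
Y: 5·8 = 40 | 2·0+4·2+4·8 = 40
M: 5·8 = 40 | 2·0+4·2+4·8 = 40
gcd(5,2,4,4) = 1

Coefficients: [5, 2, 4, 4]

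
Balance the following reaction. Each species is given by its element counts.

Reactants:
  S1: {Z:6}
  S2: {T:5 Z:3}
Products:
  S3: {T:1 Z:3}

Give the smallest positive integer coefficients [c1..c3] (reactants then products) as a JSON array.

Coefficients: [2, 1, 5]

T: 2·0+1·5 = 5 | 5·1 = 5
Z: 2·6+1·3 = 15 | 5·3 = 15
gcd(2,1,5) = 1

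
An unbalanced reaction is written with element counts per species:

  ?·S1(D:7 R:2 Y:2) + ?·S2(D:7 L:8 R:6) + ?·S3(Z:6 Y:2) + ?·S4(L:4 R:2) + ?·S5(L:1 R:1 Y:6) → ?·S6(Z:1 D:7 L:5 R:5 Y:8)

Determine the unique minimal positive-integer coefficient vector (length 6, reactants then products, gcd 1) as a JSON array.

Coefficients: [5, 1, 1, 4, 6, 6]

Z: 5·0+1·0+1·6+4·0+6·0 = 6 | 6·1 = 6
D: 5·7+1·7+1·0+4·0+6·0 = 42 | 6·7 = 42
L: 5·0+1·8+1·0+4·4+6·1 = 30 | 6·5 = 30
R: 5·2+1·6+1·0+4·2+6·1 = 30 | 6·5 = 30
Y: 5·2+1·0+1·2+4·0+6·6 = 48 | 6·8 = 48
gcd(5,1,1,4,6,6) = 1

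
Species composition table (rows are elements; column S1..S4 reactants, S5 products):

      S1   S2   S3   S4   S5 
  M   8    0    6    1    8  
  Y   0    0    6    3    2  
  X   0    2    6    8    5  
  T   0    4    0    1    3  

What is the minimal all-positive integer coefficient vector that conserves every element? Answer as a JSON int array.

M: 5·8+4·0+1·6+2·1 = 48 | 6·8 = 48
Y: 5·0+4·0+1·6+2·3 = 12 | 6·2 = 12
X: 5·0+4·2+1·6+2·8 = 30 | 6·5 = 30
T: 5·0+4·4+1·0+2·1 = 18 | 6·3 = 18
gcd(5,4,1,2,6) = 1

Coefficients: [5, 4, 1, 2, 6]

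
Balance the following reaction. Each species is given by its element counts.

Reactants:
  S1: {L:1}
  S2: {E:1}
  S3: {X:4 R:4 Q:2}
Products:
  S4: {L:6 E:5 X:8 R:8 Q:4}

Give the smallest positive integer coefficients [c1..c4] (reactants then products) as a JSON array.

Coefficients: [6, 5, 2, 1]

L: 6·1+5·0+2·0 = 6 | 1·6 = 6
E: 6·0+5·1+2·0 = 5 | 1·5 = 5
X: 6·0+5·0+2·4 = 8 | 1·8 = 8
R: 6·0+5·0+2·4 = 8 | 1·8 = 8
Q: 6·0+5·0+2·2 = 4 | 1·4 = 4
gcd(6,5,2,1) = 1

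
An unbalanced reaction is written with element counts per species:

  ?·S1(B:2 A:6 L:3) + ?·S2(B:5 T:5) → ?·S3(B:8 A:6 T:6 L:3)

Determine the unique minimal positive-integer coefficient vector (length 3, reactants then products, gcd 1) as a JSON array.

Coefficients: [5, 6, 5]

B: 5·2+6·5 = 40 | 5·8 = 40
A: 5·6+6·0 = 30 | 5·6 = 30
T: 5·0+6·5 = 30 | 5·6 = 30
L: 5·3+6·0 = 15 | 5·3 = 15
gcd(5,6,5) = 1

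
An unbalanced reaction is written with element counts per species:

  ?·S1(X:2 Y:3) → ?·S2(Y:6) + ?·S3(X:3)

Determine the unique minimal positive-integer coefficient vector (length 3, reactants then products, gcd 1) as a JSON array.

X: 6·2 = 12 | 3·0+4·3 = 12
Y: 6·3 = 18 | 3·6+4·0 = 18
gcd(6,3,4) = 1

Coefficients: [6, 3, 4]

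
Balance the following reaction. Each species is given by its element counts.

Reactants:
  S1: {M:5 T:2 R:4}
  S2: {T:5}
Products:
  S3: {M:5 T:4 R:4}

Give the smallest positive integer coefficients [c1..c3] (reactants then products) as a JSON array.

M: 5·5+2·0 = 25 | 5·5 = 25
T: 5·2+2·5 = 20 | 5·4 = 20
R: 5·4+2·0 = 20 | 5·4 = 20
gcd(5,2,5) = 1

Coefficients: [5, 2, 5]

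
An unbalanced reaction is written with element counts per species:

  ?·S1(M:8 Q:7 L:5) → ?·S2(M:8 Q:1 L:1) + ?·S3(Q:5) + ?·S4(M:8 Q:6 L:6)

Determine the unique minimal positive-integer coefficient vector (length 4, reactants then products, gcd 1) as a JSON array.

M: 5·8 = 40 | 1·8+2·0+4·8 = 40
Q: 5·7 = 35 | 1·1+2·5+4·6 = 35
L: 5·5 = 25 | 1·1+2·0+4·6 = 25
gcd(5,1,2,4) = 1

Coefficients: [5, 1, 2, 4]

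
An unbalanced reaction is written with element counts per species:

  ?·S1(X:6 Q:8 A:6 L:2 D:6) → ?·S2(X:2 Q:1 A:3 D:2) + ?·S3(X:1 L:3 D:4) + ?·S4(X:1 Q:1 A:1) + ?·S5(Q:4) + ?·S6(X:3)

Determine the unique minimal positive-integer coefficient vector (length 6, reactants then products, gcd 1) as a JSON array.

X: 3·6 = 18 | 5·2+2·1+3·1+4·0+1·3 = 18
Q: 3·8 = 24 | 5·1+2·0+3·1+4·4+1·0 = 24
A: 3·6 = 18 | 5·3+2·0+3·1+4·0+1·0 = 18
L: 3·2 = 6 | 5·0+2·3+3·0+4·0+1·0 = 6
D: 3·6 = 18 | 5·2+2·4+3·0+4·0+1·0 = 18
gcd(3,5,2,3,4,1) = 1

Coefficients: [3, 5, 2, 3, 4, 1]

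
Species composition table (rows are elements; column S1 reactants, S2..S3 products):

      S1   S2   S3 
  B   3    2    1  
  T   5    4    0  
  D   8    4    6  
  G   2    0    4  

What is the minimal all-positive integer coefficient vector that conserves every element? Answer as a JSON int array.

B: 4·3 = 12 | 5·2+2·1 = 12
T: 4·5 = 20 | 5·4+2·0 = 20
D: 4·8 = 32 | 5·4+2·6 = 32
G: 4·2 = 8 | 5·0+2·4 = 8
gcd(4,5,2) = 1

Coefficients: [4, 5, 2]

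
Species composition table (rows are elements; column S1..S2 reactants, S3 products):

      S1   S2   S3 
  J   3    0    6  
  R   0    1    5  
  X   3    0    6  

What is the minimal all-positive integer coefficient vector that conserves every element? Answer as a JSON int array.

J: 2·3+5·0 = 6 | 1·6 = 6
R: 2·0+5·1 = 5 | 1·5 = 5
X: 2·3+5·0 = 6 | 1·6 = 6
gcd(2,5,1) = 1

Coefficients: [2, 5, 1]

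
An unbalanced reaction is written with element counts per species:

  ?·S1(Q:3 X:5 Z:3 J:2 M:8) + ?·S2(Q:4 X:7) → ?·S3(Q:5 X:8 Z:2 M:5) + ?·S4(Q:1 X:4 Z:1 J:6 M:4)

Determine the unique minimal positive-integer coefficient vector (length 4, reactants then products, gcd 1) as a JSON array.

Coefficients: [3, 3, 4, 1]

Q: 3·3+3·4 = 21 | 4·5+1·1 = 21
X: 3·5+3·7 = 36 | 4·8+1·4 = 36
Z: 3·3+3·0 = 9 | 4·2+1·1 = 9
J: 3·2+3·0 = 6 | 4·0+1·6 = 6
M: 3·8+3·0 = 24 | 4·5+1·4 = 24
gcd(3,3,4,1) = 1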